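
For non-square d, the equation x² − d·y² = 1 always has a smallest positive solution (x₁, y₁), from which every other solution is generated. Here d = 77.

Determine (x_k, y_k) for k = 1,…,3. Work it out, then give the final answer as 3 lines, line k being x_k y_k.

d=77: √d = [8; 1,3,2,3,1,16] (ℓ=6, even), read p_5/q_5
step 0: (8, 1)  from 8·(1,0) + (0,1)
step 1: (9, 1)  from 1·(8,1) + (1,0)
…
step 4: (272, 31)  from 3·(79,9) + (35,4)
step 5: (351, 40)  from 1·(272,31) + (79,9)
fundamental: x₁=351, y₁=40  (since 123201 − 77·1600 = 1)
(x_2, y_2) = (351·351 + 77·40·40, 351·40 + 40·351) = (246401, 28080)
(x_3, y_3) = (351·246401 + 77·40·28080, 351·28080 + 40·246401) = (172973151, 19712120)

351 40
246401 28080
172973151 19712120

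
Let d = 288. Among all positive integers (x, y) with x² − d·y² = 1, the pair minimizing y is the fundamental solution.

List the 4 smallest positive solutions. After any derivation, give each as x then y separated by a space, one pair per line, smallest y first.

d=288: √d = [16; 1,32] (ℓ=2, even), read p_1/q_1
k=0  a_k=16  p_k/q_k = 16/1
k=1  a_k=1  p_k/q_k = 17/1
fundamental: x₁=17, y₁=1  (since 289 − 288·1 = 1)
(17+1√288)^2 = 577 + 34√288
(17+1√288)^3 = 19601 + 1155√288
(17+1√288)^4 = 665857 + 39236√288

17 1
577 34
19601 1155
665857 39236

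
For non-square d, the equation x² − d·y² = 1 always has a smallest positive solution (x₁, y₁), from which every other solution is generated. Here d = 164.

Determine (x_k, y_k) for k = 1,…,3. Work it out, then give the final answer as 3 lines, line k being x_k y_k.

2049 160
8396801 655680
34410088449 2686976480

√164 → a₀=12, period (1,4,6,4,1,24); ℓ=6 even so k=5
k=0  a_k=12  p_k/q_k = 12/1
k=1  a_k=1  p_k/q_k = 13/1
k=2  a_k=4  p_k/q_k = 64/5
…
k=4  a_k=4  p_k/q_k = 1652/129
k=5  a_k=1  p_k/q_k = 2049/160
fundamental: x₁=2049, y₁=160  (since 4198401 − 164·25600 = 1)
(2049+160√164)^2 = 8396801 + 655680√164
(2049+160√164)^3 = 34410088449 + 2686976480√164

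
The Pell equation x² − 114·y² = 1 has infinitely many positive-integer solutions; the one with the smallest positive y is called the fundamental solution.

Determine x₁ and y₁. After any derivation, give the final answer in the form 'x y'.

1025 96

√114 → a₀=10, period (1,2,10,2,1,20); ℓ=6 even so k=5
k=0  a_k=10  p_k/q_k = 10/1
…
k=2  a_k=2  p_k/q_k = 32/3
k=3  a_k=10  p_k/q_k = 331/31
k=4  a_k=2  p_k/q_k = 694/65
k=5  a_k=1  p_k/q_k = 1025/96
→ (1025, 96).  Check: 1025²=1050625, 114·96²=1050624, difference 1.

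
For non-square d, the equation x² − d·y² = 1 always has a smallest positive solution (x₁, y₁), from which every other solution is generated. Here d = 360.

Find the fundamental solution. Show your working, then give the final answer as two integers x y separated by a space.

19 1

√360 = [18; 1,36, …], period ℓ=2 (even) → k=1
a_0=18:  p_0=18·1+0=18,  q_0=18·0+1=1
a_1=1:  p_1=1·18+1=19,  q_1=1·1+0=1
→ (19, 1).  Check: 19²=361, 360·1²=360, difference 1.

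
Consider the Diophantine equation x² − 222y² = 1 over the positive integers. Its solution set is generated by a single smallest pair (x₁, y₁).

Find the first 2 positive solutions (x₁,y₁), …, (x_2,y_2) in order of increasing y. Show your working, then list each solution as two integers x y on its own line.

d=222: √d = [14; 1,8,1,28] (ℓ=4, even), read p_3/q_3
k=0  a_k=14  p_k/q_k = 14/1
…
k=2  a_k=8  p_k/q_k = 134/9
k=3  a_k=1  p_k/q_k = 149/10
→ (149, 10).  Check: 149²=22201, 222·10²=22200, difference 1.
(149+10√222)^2 = 44401 + 2980√222

149 10
44401 2980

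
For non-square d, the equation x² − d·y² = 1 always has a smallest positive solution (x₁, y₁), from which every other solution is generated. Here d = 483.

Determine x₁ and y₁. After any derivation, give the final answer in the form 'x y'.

22 1

√483 → a₀=21, period (1,42); ℓ=2 even so k=1
i=0: a=21 ⇒ p=21, q=1
i=1: a=1 ⇒ p=22, q=1
→ (22, 1).  Check: 22²=484, 483·1²=483, difference 1.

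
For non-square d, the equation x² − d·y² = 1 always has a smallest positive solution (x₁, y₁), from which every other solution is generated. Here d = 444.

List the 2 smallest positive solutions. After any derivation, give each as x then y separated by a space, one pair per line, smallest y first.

295 14
174049 8260

√444 = [21; 14,42, …], period ℓ=2 (even) → k=1
a_0=21:  p_0=21·1+0=21,  q_0=21·0+1=1
a_1=14:  p_1=14·21+1=295,  q_1=14·1+0=14
→ (295, 14).  Check: 295²=87025, 444·14²=87024, difference 1.
(295+14√444)^2 = 174049 + 8260√444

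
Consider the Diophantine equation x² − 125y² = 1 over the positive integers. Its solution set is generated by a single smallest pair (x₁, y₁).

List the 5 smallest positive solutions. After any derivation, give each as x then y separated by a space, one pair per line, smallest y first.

930249 83204
1730726404001 154800875592
3220013013190122249 288006719437081612
5990827771012465337616001 535835925499096664087184
11145923086309929722690704506249 996921667718930338621440576020

√125 → a₀=11, period (5,1,1,5,22); ℓ=5 odd so k=9
a_0=11:  p_0=11·1+0=11,  q_0=11·0+1=1
a_1=5:  p_1=5·11+1=56,  q_1=5·1+0=5
a_2=1:  p_2=1·56+11=67,  q_2=1·5+1=6
…
a_4=5:  p_4=5·123+67=682,  q_4=5·11+6=61
…
a_6=5:  p_6=5·15127+682=76317,  q_6=5·1353+61=6826
a_7=1:  p_7=1·76317+15127=91444,  q_7=1·6826+1353=8179
a_8=1:  p_8=1·91444+76317=167761,  q_8=1·8179+6826=15005
a_9=5:  p_9=5·167761+91444=930249,  q_9=5·15005+8179=83204
→ (930249, 83204).  Check: 930249²=865363202001, 125·83204²=865363202000, difference 1.
k=2:  x_2 = 930249·930249+125·83204·83204 = 1730726404001,  y_2 = 930249·83204+83204·930249 = 154800875592
k=3:  x_3 = 930249·1730726404001+125·83204·154800875592 = 3220013013190122249,  y_3 = 930249·154800875592+83204·1730726404001 = 288006719437081612
k=4:  x_4 = 930249·3220013013190122249+125·83204·288006719437081612 = 5990827771012465337616001,  y_4 = 930249·288006719437081612+83204·3220013013190122249 = 535835925499096664087184
k=5:  x_5 = 930249·5990827771012465337616001+125·83204·535835925499096664087184 = 11145923086309929722690704506249,  y_5 = 930249·535835925499096664087184+83204·5990827771012465337616001 = 996921667718930338621440576020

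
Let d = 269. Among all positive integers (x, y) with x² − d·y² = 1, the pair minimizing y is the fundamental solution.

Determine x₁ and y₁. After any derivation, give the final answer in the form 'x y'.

13449 820

√269 → a₀=16, period (2,2,32); ℓ=3 odd so k=5
k=0  a_k=16  p_k/q_k = 16/1
k=1  a_k=2  p_k/q_k = 33/2
…
k=3  a_k=32  p_k/q_k = 2657/162
k=4  a_k=2  p_k/q_k = 5396/329
k=5  a_k=2  p_k/q_k = 13449/820
(x₁, y₁) = (13449, 820);  13449² − 269·820² = 1 ✓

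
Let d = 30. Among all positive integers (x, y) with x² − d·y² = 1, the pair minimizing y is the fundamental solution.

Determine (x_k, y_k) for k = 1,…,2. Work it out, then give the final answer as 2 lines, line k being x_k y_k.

d=30: √d = [5; 2,10] (ℓ=2, even), read p_1/q_1
a_0=5:  p_0=5·1+0=5,  q_0=5·0+1=1
a_1=2:  p_1=2·5+1=11,  q_1=2·1+0=2
(x₁, y₁) = (11, 2);  11² − 30·2² = 1 ✓
(x_2, y_2) = (11·11 + 30·2·2, 11·2 + 2·11) = (241, 44)

11 2
241 44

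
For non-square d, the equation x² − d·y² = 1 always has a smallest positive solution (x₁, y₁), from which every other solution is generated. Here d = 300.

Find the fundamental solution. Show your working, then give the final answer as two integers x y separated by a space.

1351 78

d=300: √d = [17; 3,8,3,34] (ℓ=4, even), read p_3/q_3
a_0=17:  p_0=17·1+0=17,  q_0=17·0+1=1
a_1=3:  p_1=3·17+1=52,  q_1=3·1+0=3
a_2=8:  p_2=8·52+17=433,  q_2=8·3+1=25
a_3=3:  p_3=3·433+52=1351,  q_3=3·25+3=78
→ (1351, 78).  Check: 1351²=1825201, 300·78²=1825200, difference 1.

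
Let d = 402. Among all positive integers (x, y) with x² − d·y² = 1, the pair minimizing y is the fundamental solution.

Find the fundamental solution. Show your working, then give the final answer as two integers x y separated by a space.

√402 → a₀=20, period (20,40); ℓ=2 even so k=1
step 0: (20, 1)  from 20·(1,0) + (0,1)
step 1: (401, 20)  from 20·(20,1) + (1,0)
→ (401, 20).  Check: 401²=160801, 402·20²=160800, difference 1.

401 20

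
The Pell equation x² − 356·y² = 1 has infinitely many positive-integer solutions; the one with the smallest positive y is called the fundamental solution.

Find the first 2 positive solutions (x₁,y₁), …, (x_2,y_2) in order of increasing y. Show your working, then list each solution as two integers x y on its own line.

√356 → a₀=18, period (1,6,1,1,2,…,6,1,36); ℓ=14 even so k=13
k=0  a_k=18  p_k/q_k = 18/1
…
k=3  a_k=1  p_k/q_k = 151/8
…
k=9  a_k=2  p_k/q_k = 28151/1492
…
k=12  a_k=6  p_k/q_k = 433982/23001
k=13  a_k=1  p_k/q_k = 500001/26500
fundamental: x₁=500001, y₁=26500  (since 250001000001 − 356·702250000 = 1)
(x_2, y_2) = (500001·500001 + 356·26500·26500, 500001·26500 + 26500·500001) = (500002000001, 26500053000)

500001 26500
500002000001 26500053000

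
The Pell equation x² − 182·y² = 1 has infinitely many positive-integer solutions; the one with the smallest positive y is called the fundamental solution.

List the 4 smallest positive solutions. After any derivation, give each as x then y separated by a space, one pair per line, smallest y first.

√182 → a₀=13, period (2,26); ℓ=2 even so k=1
i=0: a=13 ⇒ p=13, q=1
i=1: a=2 ⇒ p=27, q=2
(x₁, y₁) = (27, 2);  27² − 182·2² = 1 ✓
k=2:  x_2 = 27·27+182·2·2 = 1457,  y_2 = 27·2+2·27 = 108
k=3:  x_3 = 27·1457+182·2·108 = 78651,  y_3 = 27·108+2·1457 = 5830
k=4:  x_4 = 27·78651+182·2·5830 = 4245697,  y_4 = 27·5830+2·78651 = 314712

27 2
1457 108
78651 5830
4245697 314712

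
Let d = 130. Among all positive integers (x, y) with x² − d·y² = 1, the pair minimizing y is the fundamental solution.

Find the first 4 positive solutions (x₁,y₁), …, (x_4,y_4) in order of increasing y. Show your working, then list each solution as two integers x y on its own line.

6499 570
84474001 7408860
1097993058499 96300361710
14271713689896001 1251712094097720

√130 = [11; 2,2,22, …], period ℓ=3 (odd) → k=5
k=0  a_k=11  p_k/q_k = 11/1
k=1  a_k=2  p_k/q_k = 23/2
k=2  a_k=2  p_k/q_k = 57/5
k=3  a_k=22  p_k/q_k = 1277/112
k=4  a_k=2  p_k/q_k = 2611/229
k=5  a_k=2  p_k/q_k = 6499/570
(x₁, y₁) = (6499, 570);  6499² − 130·570² = 1 ✓
(6499+570√130)^2 = 84474001 + 7408860√130
(6499+570√130)^3 = 1097993058499 + 96300361710√130
(6499+570√130)^4 = 14271713689896001 + 1251712094097720√130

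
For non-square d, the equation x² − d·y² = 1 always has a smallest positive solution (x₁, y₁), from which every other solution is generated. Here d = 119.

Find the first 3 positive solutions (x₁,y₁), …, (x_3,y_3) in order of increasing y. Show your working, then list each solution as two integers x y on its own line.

√119 = [10; 1,9,1,20, …], period ℓ=4 (even) → k=3
k=0  a_k=10  p_k/q_k = 10/1
k=1  a_k=1  p_k/q_k = 11/1
k=2  a_k=9  p_k/q_k = 109/10
k=3  a_k=1  p_k/q_k = 120/11
(x₁, y₁) = (120, 11);  120² − 119·11² = 1 ✓
k=2:  x_2 = 120·120+119·11·11 = 28799,  y_2 = 120·11+11·120 = 2640
k=3:  x_3 = 120·28799+119·11·2640 = 6911640,  y_3 = 120·2640+11·28799 = 633589

120 11
28799 2640
6911640 633589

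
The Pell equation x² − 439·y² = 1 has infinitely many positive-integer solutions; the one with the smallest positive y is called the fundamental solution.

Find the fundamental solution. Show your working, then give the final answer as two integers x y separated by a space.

440 21

√439 = [20; 1,19,1,40, …], period ℓ=4 (even) → k=3
a_0=20:  p_0=20·1+0=20,  q_0=20·0+1=1
…
a_2=19:  p_2=19·21+20=419,  q_2=19·1+1=20
a_3=1:  p_3=1·419+21=440,  q_3=1·20+1=21
→ (440, 21).  Check: 440²=193600, 439·21²=193599, difference 1.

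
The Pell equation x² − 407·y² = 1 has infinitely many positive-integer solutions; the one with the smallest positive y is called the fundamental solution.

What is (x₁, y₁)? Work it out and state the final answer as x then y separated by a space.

2663 132

d=407: √d = [20; 5,1,2,1,5,40] (ℓ=6, even), read p_5/q_5
i=0: a=20 ⇒ p=20, q=1
…
i=2: a=1 ⇒ p=121, q=6
i=3: a=2 ⇒ p=343, q=17
i=4: a=1 ⇒ p=464, q=23
i=5: a=5 ⇒ p=2663, q=132
(x₁, y₁) = (2663, 132);  2663² − 407·132² = 1 ✓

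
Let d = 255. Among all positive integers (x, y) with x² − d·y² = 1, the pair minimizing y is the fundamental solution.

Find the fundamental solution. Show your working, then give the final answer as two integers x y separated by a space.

[15; 1,30] for √255; ℓ=2 ⇒ convergent index 1
a_0=15:  p_0=15·1+0=15,  q_0=15·0+1=1
a_1=1:  p_1=1·15+1=16,  q_1=1·1+0=1
fundamental: x₁=16, y₁=1  (since 256 − 255·1 = 1)

16 1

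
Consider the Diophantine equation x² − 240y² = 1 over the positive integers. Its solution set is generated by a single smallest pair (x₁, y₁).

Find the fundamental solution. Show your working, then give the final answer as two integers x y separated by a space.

31 2

√240 → a₀=15, period (2,30); ℓ=2 even so k=1
a_0=15:  p_0=15·1+0=15,  q_0=15·0+1=1
a_1=2:  p_1=2·15+1=31,  q_1=2·1+0=2
→ (31, 2).  Check: 31²=961, 240·2²=960, difference 1.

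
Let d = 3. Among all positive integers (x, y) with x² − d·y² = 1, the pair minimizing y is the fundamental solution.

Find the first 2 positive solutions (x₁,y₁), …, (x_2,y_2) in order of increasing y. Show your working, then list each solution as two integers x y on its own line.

[1; 1,2] for √3; ℓ=2 ⇒ convergent index 1
step 0: (1, 1)  from 1·(1,0) + (0,1)
step 1: (2, 1)  from 1·(1,1) + (1,0)
fundamental: x₁=2, y₁=1  (since 4 − 3·1 = 1)
(x_2, y_2) = (2·2 + 3·1·1, 2·1 + 1·2) = (7, 4)

2 1
7 4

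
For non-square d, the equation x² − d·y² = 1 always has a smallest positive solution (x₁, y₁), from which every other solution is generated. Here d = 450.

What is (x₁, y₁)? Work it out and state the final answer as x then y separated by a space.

[21; 4,1,2,4,2,1,4,42] for √450; ℓ=8 ⇒ convergent index 7
k=0  a_k=21  p_k/q_k = 21/1
k=1  a_k=4  p_k/q_k = 85/4
k=2  a_k=1  p_k/q_k = 106/5
k=3  a_k=2  p_k/q_k = 297/14
…
k=5  a_k=2  p_k/q_k = 2885/136
k=6  a_k=1  p_k/q_k = 4179/197
k=7  a_k=4  p_k/q_k = 19601/924
(x₁, y₁) = (19601, 924);  19601² − 450·924² = 1 ✓

19601 924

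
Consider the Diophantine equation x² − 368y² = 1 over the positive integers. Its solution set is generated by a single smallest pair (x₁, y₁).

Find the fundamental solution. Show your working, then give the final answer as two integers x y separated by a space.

d=368: √d = [19; 5,2,5,38] (ℓ=4, even), read p_3/q_3
a_0=19:  p_0=19·1+0=19,  q_0=19·0+1=1
a_1=5:  p_1=5·19+1=96,  q_1=5·1+0=5
a_2=2:  p_2=2·96+19=211,  q_2=2·5+1=11
a_3=5:  p_3=5·211+96=1151,  q_3=5·11+5=60
→ (1151, 60).  Check: 1151²=1324801, 368·60²=1324800, difference 1.

1151 60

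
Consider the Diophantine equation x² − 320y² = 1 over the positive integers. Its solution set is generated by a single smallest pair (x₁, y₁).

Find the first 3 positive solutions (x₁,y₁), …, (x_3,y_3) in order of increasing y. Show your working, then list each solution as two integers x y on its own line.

161 9
51841 2898
16692641 933147

√320 = [17; 1,7,1,34, …], period ℓ=4 (even) → k=3
i=0: a=17 ⇒ p=17, q=1
…
i=2: a=7 ⇒ p=143, q=8
i=3: a=1 ⇒ p=161, q=9
(x₁, y₁) = (161, 9);  161² − 320·9² = 1 ✓
n=2: (161,9)∘(161,9) = (161·161+320·9·9, 161·9+9·161) = (51841,2898)
n=3: (51841,2898)∘(161,9) = (161·51841+320·9·2898, 161·2898+9·51841) = (16692641,933147)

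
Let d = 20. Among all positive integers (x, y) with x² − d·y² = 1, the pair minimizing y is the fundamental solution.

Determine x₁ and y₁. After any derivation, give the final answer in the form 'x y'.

d=20: √d = [4; 2,8] (ℓ=2, even), read p_1/q_1
i=0: a=4 ⇒ p=4, q=1
i=1: a=2 ⇒ p=9, q=2
fundamental: x₁=9, y₁=2  (since 81 − 20·4 = 1)

9 2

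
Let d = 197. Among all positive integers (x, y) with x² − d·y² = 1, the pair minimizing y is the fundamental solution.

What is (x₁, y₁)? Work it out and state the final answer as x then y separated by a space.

d=197: √d = [14; 28] (ℓ=1, odd), read p_1/q_1
i=0: a=14 ⇒ p=14, q=1
i=1: a=28 ⇒ p=393, q=28
(x₁, y₁) = (393, 28);  393² − 197·28² = 1 ✓

393 28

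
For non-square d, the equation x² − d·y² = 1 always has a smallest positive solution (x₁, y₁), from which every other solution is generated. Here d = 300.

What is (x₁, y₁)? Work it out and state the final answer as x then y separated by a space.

1351 78

d=300: √d = [17; 3,8,3,34] (ℓ=4, even), read p_3/q_3
step 0: (17, 1)  from 17·(1,0) + (0,1)
…
step 2: (433, 25)  from 8·(52,3) + (17,1)
step 3: (1351, 78)  from 3·(433,25) + (52,3)
fundamental: x₁=1351, y₁=78  (since 1825201 − 300·6084 = 1)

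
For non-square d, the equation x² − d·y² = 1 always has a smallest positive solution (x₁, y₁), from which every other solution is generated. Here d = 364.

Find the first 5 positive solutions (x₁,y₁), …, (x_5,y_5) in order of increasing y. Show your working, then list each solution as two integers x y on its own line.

d=364: √d = [19; 12,1,2,3,1,8,1,3,2,1,12,38] (ℓ=12, even), read p_11/q_11
step 0: (19, 1)  from 19·(1,0) + (0,1)
…
step 2: (248, 13)  from 1·(229,12) + (19,1)
step 3: (725, 38)  from 2·(248,13) + (229,12)
step 4: (2423, 127)  from 3·(725,38) + (248,13)
step 5: (3148, 165)  from 1·(2423,127) + (725,38)
step 6: (27607, 1447)  from 8·(3148,165) + (2423,127)
step 7: (30755, 1612)  from 1·(27607,1447) + (3148,165)
…
step 9: (270499, 14178)  from 2·(119872,6283) + (30755,1612)
step 10: (390371, 20461)  from 1·(270499,14178) + (119872,6283)
step 11: (4954951, 259710)  from 12·(390371,20461) + (270499,14178)
→ (4954951, 259710).  Check: 4954951²=24551539412401, 364·259710²=24551539412400, difference 1.
(x_2, y_2) = (4954951·4954951 + 364·259710·259710, 4954951·259710 + 259710·4954951) = (49103078824801, 2573700648420)
(x_3, y_3) = (4954951·49103078824801 + 364·259710·2573700648420, 4954951·2573700648420 + 259710·49103078824801) = (486606699052048124551, 25505121203178395130)
(x_4, y_4) = (4954951·486606699052048124551 + 364·259710·25505121203178395130, 4954951·25505121203178395130 + 259710·486606699052048124551) = (4822224700149240710505379201, 252753251621617410554928840)
(x_5, y_5) = (4954951·4822224700149240710505379201 + 364·259710·252753251621617410554928840, 4954951·252753251621617410554928840 + 259710·4822224700149240710505379201) = (47787774200457874208819626306623751, 2504759953751544114971907242978550)

4954951 259710
49103078824801 2573700648420
486606699052048124551 25505121203178395130
4822224700149240710505379201 252753251621617410554928840
47787774200457874208819626306623751 2504759953751544114971907242978550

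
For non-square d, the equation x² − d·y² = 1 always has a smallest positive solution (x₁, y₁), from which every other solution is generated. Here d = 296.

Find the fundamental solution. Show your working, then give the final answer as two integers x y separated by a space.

[17; 4,1,7,1,4,34] for √296; ℓ=6 ⇒ convergent index 5
step 0: (17, 1)  from 17·(1,0) + (0,1)
step 1: (69, 4)  from 4·(17,1) + (1,0)
…
step 4: (757, 44)  from 1·(671,39) + (86,5)
step 5: (3699, 215)  from 4·(757,44) + (671,39)
→ (3699, 215).  Check: 3699²=13682601, 296·215²=13682600, difference 1.

3699 215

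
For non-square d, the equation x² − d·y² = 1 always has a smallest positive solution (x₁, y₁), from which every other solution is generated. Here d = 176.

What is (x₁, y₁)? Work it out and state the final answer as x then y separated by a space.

199 15

d=176: √d = [13; 3,1,3,26] (ℓ=4, even), read p_3/q_3
k=0  a_k=13  p_k/q_k = 13/1
…
k=2  a_k=1  p_k/q_k = 53/4
k=3  a_k=3  p_k/q_k = 199/15
fundamental: x₁=199, y₁=15  (since 39601 − 176·225 = 1)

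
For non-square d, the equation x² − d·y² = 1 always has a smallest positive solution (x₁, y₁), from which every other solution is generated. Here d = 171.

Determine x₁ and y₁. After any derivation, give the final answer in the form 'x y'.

[13; 13,26] for √171; ℓ=2 ⇒ convergent index 1
i=0: a=13 ⇒ p=13, q=1
i=1: a=13 ⇒ p=170, q=13
fundamental: x₁=170, y₁=13  (since 28900 − 171·169 = 1)

170 13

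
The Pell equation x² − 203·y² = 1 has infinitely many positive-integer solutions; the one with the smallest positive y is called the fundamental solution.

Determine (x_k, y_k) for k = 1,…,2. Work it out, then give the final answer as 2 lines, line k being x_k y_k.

[14; 4,28] for √203; ℓ=2 ⇒ convergent index 1
a_0=14:  p_0=14·1+0=14,  q_0=14·0+1=1
a_1=4:  p_1=4·14+1=57,  q_1=4·1+0=4
(x₁, y₁) = (57, 4);  57² − 203·4² = 1 ✓
(x_2, y_2) = (57·57 + 203·4·4, 57·4 + 4·57) = (6497, 456)

57 4
6497 456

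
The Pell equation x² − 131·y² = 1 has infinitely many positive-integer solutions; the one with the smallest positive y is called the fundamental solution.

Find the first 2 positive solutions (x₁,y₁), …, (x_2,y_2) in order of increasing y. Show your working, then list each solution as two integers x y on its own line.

10610 927
225144199 19670940

√131 → a₀=11, period (2,4,11,4,2,22); ℓ=6 even so k=5
k=0  a_k=11  p_k/q_k = 11/1
…
k=3  a_k=11  p_k/q_k = 1156/101
k=4  a_k=4  p_k/q_k = 4727/413
k=5  a_k=2  p_k/q_k = 10610/927
(x₁, y₁) = (10610, 927);  10610² − 131·927² = 1 ✓
n=2: (10610,927)∘(10610,927) = (10610·10610+131·927·927, 10610·927+927·10610) = (225144199,19670940)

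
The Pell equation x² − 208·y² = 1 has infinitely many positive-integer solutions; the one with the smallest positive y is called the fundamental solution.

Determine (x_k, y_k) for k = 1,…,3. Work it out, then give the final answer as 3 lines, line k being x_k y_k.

d=208: √d = [14; 2,2,1,2,2,28] (ℓ=6, even), read p_5/q_5
k=0  a_k=14  p_k/q_k = 14/1
k=1  a_k=2  p_k/q_k = 29/2
k=2  a_k=2  p_k/q_k = 72/5
k=3  a_k=1  p_k/q_k = 101/7
k=4  a_k=2  p_k/q_k = 274/19
k=5  a_k=2  p_k/q_k = 649/45
fundamental: x₁=649, y₁=45  (since 421201 − 208·2025 = 1)
k=2:  x_2 = 649·649+208·45·45 = 842401,  y_2 = 649·45+45·649 = 58410
k=3:  x_3 = 649·842401+208·45·58410 = 1093435849,  y_3 = 649·58410+45·842401 = 75816135

649 45
842401 58410
1093435849 75816135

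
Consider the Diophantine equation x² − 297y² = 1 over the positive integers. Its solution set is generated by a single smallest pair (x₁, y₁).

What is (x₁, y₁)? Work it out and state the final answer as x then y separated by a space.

√297 → a₀=17, period (4,3,1,1,2,1,1,3,4,34); ℓ=10 even so k=9
k=0  a_k=17  p_k/q_k = 17/1
k=1  a_k=4  p_k/q_k = 69/4
…
k=3  a_k=1  p_k/q_k = 293/17
k=4  a_k=1  p_k/q_k = 517/30
…
k=6  a_k=1  p_k/q_k = 1844/107
k=7  a_k=1  p_k/q_k = 3171/184
k=8  a_k=3  p_k/q_k = 11357/659
k=9  a_k=4  p_k/q_k = 48599/2820
→ (48599, 2820).  Check: 48599²=2361862801, 297·2820²=2361862800, difference 1.

48599 2820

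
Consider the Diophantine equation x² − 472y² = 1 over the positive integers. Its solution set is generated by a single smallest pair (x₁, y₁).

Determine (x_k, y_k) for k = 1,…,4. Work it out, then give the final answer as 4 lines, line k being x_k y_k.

306917 14127
188396089777 8671632918
115643925371868101 5322943120573485
70986173286526887819457 3267403467465432958572

d=472: √d = [21; 1,2,1,1,1,…,2,1,42] (ℓ=14, even), read p_13/q_13
i=0: a=21 ⇒ p=21, q=1
…
i=12: a=2 ⇒ p=222687, q=10250
i=13: a=1 ⇒ p=306917, q=14127
(x₁, y₁) = (306917, 14127);  306917² − 472·14127² = 1 ✓
n=2: (306917,14127)∘(306917,14127) = (306917·306917+472·14127·14127, 306917·14127+14127·306917) = (188396089777,8671632918)
n=3: (188396089777,8671632918)∘(306917,14127) = (306917·188396089777+472·14127·8671632918, 306917·8671632918+14127·188396089777) = (115643925371868101,5322943120573485)
n=4: (115643925371868101,5322943120573485)∘(306917,14127) = (306917·115643925371868101+472·14127·5322943120573485, 306917·5322943120573485+14127·115643925371868101) = (70986173286526887819457,3267403467465432958572)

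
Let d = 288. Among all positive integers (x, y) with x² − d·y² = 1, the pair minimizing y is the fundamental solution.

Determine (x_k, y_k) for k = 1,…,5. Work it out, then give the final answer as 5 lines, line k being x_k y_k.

[16; 1,32] for √288; ℓ=2 ⇒ convergent index 1
step 0: (16, 1)  from 16·(1,0) + (0,1)
step 1: (17, 1)  from 1·(16,1) + (1,0)
(x₁, y₁) = (17, 1);  17² − 288·1² = 1 ✓
n=2: (17,1)∘(17,1) = (17·17+288·1·1, 17·1+1·17) = (577,34)
n=3: (577,34)∘(17,1) = (17·577+288·1·34, 17·34+1·577) = (19601,1155)
n=4: (19601,1155)∘(17,1) = (17·19601+288·1·1155, 17·1155+1·19601) = (665857,39236)
n=5: (665857,39236)∘(17,1) = (17·665857+288·1·39236, 17·39236+1·665857) = (22619537,1332869)

17 1
577 34
19601 1155
665857 39236
22619537 1332869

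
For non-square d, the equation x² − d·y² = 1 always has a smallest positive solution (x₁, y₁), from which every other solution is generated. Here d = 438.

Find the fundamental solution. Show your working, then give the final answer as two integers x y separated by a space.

293 14

d=438: √d = [20; 1,12,1,40] (ℓ=4, even), read p_3/q_3
k=0  a_k=20  p_k/q_k = 20/1
k=1  a_k=1  p_k/q_k = 21/1
k=2  a_k=12  p_k/q_k = 272/13
k=3  a_k=1  p_k/q_k = 293/14
(x₁, y₁) = (293, 14);  293² − 438·14² = 1 ✓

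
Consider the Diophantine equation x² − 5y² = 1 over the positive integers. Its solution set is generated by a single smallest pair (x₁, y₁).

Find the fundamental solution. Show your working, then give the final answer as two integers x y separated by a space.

9 4

√5 = [2; 4, …], period ℓ=1 (odd) → k=1
k=0  a_k=2  p_k/q_k = 2/1
k=1  a_k=4  p_k/q_k = 9/4
→ (9, 4).  Check: 9²=81, 5·4²=80, difference 1.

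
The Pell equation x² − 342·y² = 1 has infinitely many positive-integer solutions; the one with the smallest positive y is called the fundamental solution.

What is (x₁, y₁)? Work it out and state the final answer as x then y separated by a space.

37 2

[18; 2,36] for √342; ℓ=2 ⇒ convergent index 1
i=0: a=18 ⇒ p=18, q=1
i=1: a=2 ⇒ p=37, q=2
fundamental: x₁=37, y₁=2  (since 1369 − 342·4 = 1)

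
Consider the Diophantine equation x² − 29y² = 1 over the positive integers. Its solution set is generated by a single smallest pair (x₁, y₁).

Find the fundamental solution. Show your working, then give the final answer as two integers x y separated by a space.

√29 = [5; 2,1,1,2,10, …], period ℓ=5 (odd) → k=9
k=0  a_k=5  p_k/q_k = 5/1
…
k=2  a_k=1  p_k/q_k = 16/3
…
k=4  a_k=2  p_k/q_k = 70/13
k=5  a_k=10  p_k/q_k = 727/135
k=6  a_k=2  p_k/q_k = 1524/283
k=7  a_k=1  p_k/q_k = 2251/418
k=8  a_k=1  p_k/q_k = 3775/701
k=9  a_k=2  p_k/q_k = 9801/1820
(x₁, y₁) = (9801, 1820);  9801² − 29·1820² = 1 ✓

9801 1820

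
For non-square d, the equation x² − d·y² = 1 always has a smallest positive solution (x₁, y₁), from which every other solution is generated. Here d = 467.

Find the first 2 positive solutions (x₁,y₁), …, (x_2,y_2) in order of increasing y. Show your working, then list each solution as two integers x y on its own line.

1625626 75225
5285319783751 244575431700

d=467: √d = [21; 1,1,1,1,3,…,1,1,42] (ℓ=14, even), read p_13/q_13
step 0: (21, 1)  from 21·(1,0) + (0,1)
step 1: (22, 1)  from 1·(21,1) + (1,0)
step 2: (43, 2)  from 1·(22,1) + (21,1)
step 3: (65, 3)  from 1·(43,2) + (22,1)
step 4: (108, 5)  from 1·(65,3) + (43,2)
step 5: (389, 18)  from 3·(108,5) + (65,3)
step 6: (1275, 59)  from 3·(389,18) + (108,5)
step 7: (27164, 1257)  from 21·(1275,59) + (389,18)
step 8: (82767, 3830)  from 3·(27164,1257) + (1275,59)
step 9: (275465, 12747)  from 3·(82767,3830) + (27164,1257)
…
step 11: (633697, 29324)  from 1·(358232,16577) + (275465,12747)
step 12: (991929, 45901)  from 1·(633697,29324) + (358232,16577)
step 13: (1625626, 75225)  from 1·(991929,45901) + (633697,29324)
fundamental: x₁=1625626, y₁=75225  (since 2642659891876 − 467·5658800625 = 1)
k=2:  x_2 = 1625626·1625626+467·75225·75225 = 5285319783751,  y_2 = 1625626·75225+75225·1625626 = 244575431700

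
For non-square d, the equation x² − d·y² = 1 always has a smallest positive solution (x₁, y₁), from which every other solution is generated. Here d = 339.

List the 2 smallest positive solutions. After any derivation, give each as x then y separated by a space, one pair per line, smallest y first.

[18; 2,2,2,1,17,1,2,2,2,36] for √339; ℓ=10 ⇒ convergent index 9
a_0=18:  p_0=18·1+0=18,  q_0=18·0+1=1
a_1=2:  p_1=2·18+1=37,  q_1=2·1+0=2
…
a_4=1:  p_4=1·221+92=313,  q_4=1·12+5=17
…
a_6=1:  p_6=1·5542+313=5855,  q_6=1·301+17=318
a_7=2:  p_7=2·5855+5542=17252,  q_7=2·318+301=937
a_8=2:  p_8=2·17252+5855=40359,  q_8=2·937+318=2192
a_9=2:  p_9=2·40359+17252=97970,  q_9=2·2192+937=5321
→ (97970, 5321).  Check: 97970²=9598120900, 339·5321²=9598120899, difference 1.
k=2:  x_2 = 97970·97970+339·5321·5321 = 19196241799,  y_2 = 97970·5321+5321·97970 = 1042596740

97970 5321
19196241799 1042596740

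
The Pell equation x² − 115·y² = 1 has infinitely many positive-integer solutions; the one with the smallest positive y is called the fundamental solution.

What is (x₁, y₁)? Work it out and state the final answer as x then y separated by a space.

[10; 1,2,1,1,1,1,1,2,1,20] for √115; ℓ=10 ⇒ convergent index 9
k=0  a_k=10  p_k/q_k = 10/1
…
k=3  a_k=1  p_k/q_k = 43/4
…
k=7  a_k=1  p_k/q_k = 311/29
k=8  a_k=2  p_k/q_k = 815/76
k=9  a_k=1  p_k/q_k = 1126/105
fundamental: x₁=1126, y₁=105  (since 1267876 − 115·11025 = 1)

1126 105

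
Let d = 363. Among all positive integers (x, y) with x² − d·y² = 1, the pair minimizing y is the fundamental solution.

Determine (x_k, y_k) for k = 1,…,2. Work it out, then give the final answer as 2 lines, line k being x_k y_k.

362 19
262087 13756

[19; 19,38] for √363; ℓ=2 ⇒ convergent index 1
i=0: a=19 ⇒ p=19, q=1
i=1: a=19 ⇒ p=362, q=19
fundamental: x₁=362, y₁=19  (since 131044 − 363·361 = 1)
(x_2, y_2) = (362·362 + 363·19·19, 362·19 + 19·362) = (262087, 13756)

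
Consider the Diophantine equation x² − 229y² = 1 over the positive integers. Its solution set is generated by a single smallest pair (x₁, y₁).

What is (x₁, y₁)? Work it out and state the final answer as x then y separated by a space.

d=229: √d = [15; 7,1,1,7,30] (ℓ=5, odd), read p_9/q_9
i=0: a=15 ⇒ p=15, q=1
…
i=2: a=1 ⇒ p=121, q=8
…
i=6: a=7 ⇒ p=362399, q=23948
i=7: a=1 ⇒ p=413926, q=27353
i=8: a=1 ⇒ p=776325, q=51301
i=9: a=7 ⇒ p=5848201, q=386460
fundamental: x₁=5848201, y₁=386460  (since 34201454936401 − 229·149351331600 = 1)

5848201 386460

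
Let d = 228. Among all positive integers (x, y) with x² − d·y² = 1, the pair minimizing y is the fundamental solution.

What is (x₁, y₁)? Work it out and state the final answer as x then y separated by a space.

[15; 10,30] for √228; ℓ=2 ⇒ convergent index 1
a_0=15:  p_0=15·1+0=15,  q_0=15·0+1=1
a_1=10:  p_1=10·15+1=151,  q_1=10·1+0=10
(x₁, y₁) = (151, 10);  151² − 228·10² = 1 ✓

151 10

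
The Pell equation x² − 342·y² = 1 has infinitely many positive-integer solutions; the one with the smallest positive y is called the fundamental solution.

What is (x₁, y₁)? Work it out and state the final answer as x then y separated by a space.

37 2

[18; 2,36] for √342; ℓ=2 ⇒ convergent index 1
k=0  a_k=18  p_k/q_k = 18/1
k=1  a_k=2  p_k/q_k = 37/2
fundamental: x₁=37, y₁=2  (since 1369 − 342·4 = 1)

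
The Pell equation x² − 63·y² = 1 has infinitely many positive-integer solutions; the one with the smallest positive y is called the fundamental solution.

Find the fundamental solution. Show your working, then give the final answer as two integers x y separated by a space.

√63 → a₀=7, period (1,14); ℓ=2 even so k=1
i=0: a=7 ⇒ p=7, q=1
i=1: a=1 ⇒ p=8, q=1
→ (8, 1).  Check: 8²=64, 63·1²=63, difference 1.

8 1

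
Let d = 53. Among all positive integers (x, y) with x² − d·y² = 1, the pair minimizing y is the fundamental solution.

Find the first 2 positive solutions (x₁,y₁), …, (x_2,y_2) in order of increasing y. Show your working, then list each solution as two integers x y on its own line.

d=53: √d = [7; 3,1,1,3,14] (ℓ=5, odd), read p_9/q_9
k=0  a_k=7  p_k/q_k = 7/1
…
k=4  a_k=3  p_k/q_k = 182/25
k=5  a_k=14  p_k/q_k = 2599/357
k=6  a_k=3  p_k/q_k = 7979/1096
k=7  a_k=1  p_k/q_k = 10578/1453
k=8  a_k=1  p_k/q_k = 18557/2549
k=9  a_k=3  p_k/q_k = 66249/9100
fundamental: x₁=66249, y₁=9100  (since 4388930001 − 53·82810000 = 1)
(x_2, y_2) = (66249·66249 + 53·9100·9100, 66249·9100 + 9100·66249) = (8777860001, 1205731800)

66249 9100
8777860001 1205731800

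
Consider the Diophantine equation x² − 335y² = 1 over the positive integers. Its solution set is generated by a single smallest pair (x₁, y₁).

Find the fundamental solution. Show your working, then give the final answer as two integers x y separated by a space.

604 33

[18; 3,3,3,36] for √335; ℓ=4 ⇒ convergent index 3
i=0: a=18 ⇒ p=18, q=1
…
i=2: a=3 ⇒ p=183, q=10
i=3: a=3 ⇒ p=604, q=33
(x₁, y₁) = (604, 33);  604² − 335·33² = 1 ✓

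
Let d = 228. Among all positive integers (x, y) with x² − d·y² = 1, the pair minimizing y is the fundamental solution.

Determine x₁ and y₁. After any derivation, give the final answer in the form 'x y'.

√228 → a₀=15, period (10,30); ℓ=2 even so k=1
a_0=15:  p_0=15·1+0=15,  q_0=15·0+1=1
a_1=10:  p_1=10·15+1=151,  q_1=10·1+0=10
→ (151, 10).  Check: 151²=22801, 228·10²=22800, difference 1.

151 10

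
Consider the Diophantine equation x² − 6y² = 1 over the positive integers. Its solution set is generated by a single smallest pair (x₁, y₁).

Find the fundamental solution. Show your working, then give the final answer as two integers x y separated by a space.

5 2

[2; 2,4] for √6; ℓ=2 ⇒ convergent index 1
i=0: a=2 ⇒ p=2, q=1
i=1: a=2 ⇒ p=5, q=2
fundamental: x₁=5, y₁=2  (since 25 − 6·4 = 1)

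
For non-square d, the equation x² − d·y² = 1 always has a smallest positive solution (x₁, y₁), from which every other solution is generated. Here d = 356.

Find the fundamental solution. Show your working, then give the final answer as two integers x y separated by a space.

√356 → a₀=18, period (1,6,1,1,2,…,6,1,36); ℓ=14 even so k=13
k=0  a_k=18  p_k/q_k = 18/1
…
k=2  a_k=6  p_k/q_k = 132/7
k=3  a_k=1  p_k/q_k = 151/8
…
k=6  a_k=1  p_k/q_k = 1000/53
k=7  a_k=8  p_k/q_k = 8717/462
k=8  a_k=1  p_k/q_k = 9717/515
…
k=11  a_k=1  p_k/q_k = 66019/3499
k=12  a_k=6  p_k/q_k = 433982/23001
k=13  a_k=1  p_k/q_k = 500001/26500
→ (500001, 26500).  Check: 500001²=250001000001, 356·26500²=250001000000, difference 1.

500001 26500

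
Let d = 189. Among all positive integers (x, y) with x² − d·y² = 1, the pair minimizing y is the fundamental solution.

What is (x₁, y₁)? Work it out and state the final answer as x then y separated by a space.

√189 = [13; 1,2,1,26, …], period ℓ=4 (even) → k=3
step 0: (13, 1)  from 13·(1,0) + (0,1)
…
step 2: (41, 3)  from 2·(14,1) + (13,1)
step 3: (55, 4)  from 1·(41,3) + (14,1)
→ (55, 4).  Check: 55²=3025, 189·4²=3024, difference 1.

55 4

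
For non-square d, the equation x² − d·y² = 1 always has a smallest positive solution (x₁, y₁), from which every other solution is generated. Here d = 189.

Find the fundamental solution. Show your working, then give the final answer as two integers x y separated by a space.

√189 = [13; 1,2,1,26, …], period ℓ=4 (even) → k=3
a_0=13:  p_0=13·1+0=13,  q_0=13·0+1=1
…
a_2=2:  p_2=2·14+13=41,  q_2=2·1+1=3
a_3=1:  p_3=1·41+14=55,  q_3=1·3+1=4
fundamental: x₁=55, y₁=4  (since 3025 − 189·16 = 1)

55 4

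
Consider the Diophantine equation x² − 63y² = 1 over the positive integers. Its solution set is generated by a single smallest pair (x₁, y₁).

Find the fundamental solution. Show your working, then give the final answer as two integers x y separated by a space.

√63 → a₀=7, period (1,14); ℓ=2 even so k=1
a_0=7:  p_0=7·1+0=7,  q_0=7·0+1=1
a_1=1:  p_1=1·7+1=8,  q_1=1·1+0=1
(x₁, y₁) = (8, 1);  8² − 63·1² = 1 ✓

8 1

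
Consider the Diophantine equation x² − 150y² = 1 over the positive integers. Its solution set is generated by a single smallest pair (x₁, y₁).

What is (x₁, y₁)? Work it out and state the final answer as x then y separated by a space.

√150 = [12; 4,24, …], period ℓ=2 (even) → k=1
step 0: (12, 1)  from 12·(1,0) + (0,1)
step 1: (49, 4)  from 4·(12,1) + (1,0)
(x₁, y₁) = (49, 4);  49² − 150·4² = 1 ✓

49 4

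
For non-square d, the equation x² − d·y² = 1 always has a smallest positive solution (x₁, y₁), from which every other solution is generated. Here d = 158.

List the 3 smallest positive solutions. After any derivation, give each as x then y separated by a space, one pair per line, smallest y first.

7743 616
119908097 9539376
1856896782399 147726776120

[12; 1,1,3,12,3,1,1,24] for √158; ℓ=8 ⇒ convergent index 7
i=0: a=12 ⇒ p=12, q=1
i=1: a=1 ⇒ p=13, q=1
i=2: a=1 ⇒ p=25, q=2
i=3: a=3 ⇒ p=88, q=7
i=4: a=12 ⇒ p=1081, q=86
i=5: a=3 ⇒ p=3331, q=265
i=6: a=1 ⇒ p=4412, q=351
i=7: a=1 ⇒ p=7743, q=616
fundamental: x₁=7743, y₁=616  (since 59954049 − 158·379456 = 1)
(7743+616√158)^2 = 119908097 + 9539376√158
(7743+616√158)^3 = 1856896782399 + 147726776120√158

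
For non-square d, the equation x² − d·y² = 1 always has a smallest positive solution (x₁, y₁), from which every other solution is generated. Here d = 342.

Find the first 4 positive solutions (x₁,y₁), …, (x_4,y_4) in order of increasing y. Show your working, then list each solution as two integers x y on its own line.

37 2
2737 148
202501 10950
14982337 810152

√342 → a₀=18, period (2,36); ℓ=2 even so k=1
k=0  a_k=18  p_k/q_k = 18/1
k=1  a_k=2  p_k/q_k = 37/2
(x₁, y₁) = (37, 2);  37² − 342·2² = 1 ✓
n=2: (37,2)∘(37,2) = (37·37+342·2·2, 37·2+2·37) = (2737,148)
n=3: (2737,148)∘(37,2) = (37·2737+342·2·148, 37·148+2·2737) = (202501,10950)
n=4: (202501,10950)∘(37,2) = (37·202501+342·2·10950, 37·10950+2·202501) = (14982337,810152)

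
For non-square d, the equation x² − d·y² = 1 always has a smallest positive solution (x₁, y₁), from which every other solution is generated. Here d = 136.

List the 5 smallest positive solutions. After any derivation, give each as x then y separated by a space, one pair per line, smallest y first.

[11; 1,1,1,22] for √136; ℓ=4 ⇒ convergent index 3
step 0: (11, 1)  from 11·(1,0) + (0,1)
…
step 2: (23, 2)  from 1·(12,1) + (11,1)
step 3: (35, 3)  from 1·(23,2) + (12,1)
(x₁, y₁) = (35, 3);  35² − 136·3² = 1 ✓
k=2:  x_2 = 35·35+136·3·3 = 2449,  y_2 = 35·3+3·35 = 210
k=3:  x_3 = 35·2449+136·3·210 = 171395,  y_3 = 35·210+3·2449 = 14697
k=4:  x_4 = 35·171395+136·3·14697 = 11995201,  y_4 = 35·14697+3·171395 = 1028580
k=5:  x_5 = 35·11995201+136·3·1028580 = 839492675,  y_5 = 35·1028580+3·11995201 = 71985903

35 3
2449 210
171395 14697
11995201 1028580
839492675 71985903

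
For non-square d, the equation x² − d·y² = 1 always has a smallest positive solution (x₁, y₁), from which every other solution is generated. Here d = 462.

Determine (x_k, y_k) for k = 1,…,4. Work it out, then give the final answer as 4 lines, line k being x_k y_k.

[21; 2,42] for √462; ℓ=2 ⇒ convergent index 1
step 0: (21, 1)  from 21·(1,0) + (0,1)
step 1: (43, 2)  from 2·(21,1) + (1,0)
→ (43, 2).  Check: 43²=1849, 462·2²=1848, difference 1.
n=2: (43,2)∘(43,2) = (43·43+462·2·2, 43·2+2·43) = (3697,172)
n=3: (3697,172)∘(43,2) = (43·3697+462·2·172, 43·172+2·3697) = (317899,14790)
n=4: (317899,14790)∘(43,2) = (43·317899+462·2·14790, 43·14790+2·317899) = (27335617,1271768)

43 2
3697 172
317899 14790
27335617 1271768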